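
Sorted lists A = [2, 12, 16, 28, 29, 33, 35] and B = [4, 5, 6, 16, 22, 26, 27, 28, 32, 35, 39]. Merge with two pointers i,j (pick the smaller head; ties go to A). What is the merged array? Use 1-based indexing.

[2, 4, 5, 6, 12, 16, 16, 22, 26, 27, 28, 28, 29, 32, 33, 35, 35, 39]

i=1 j=1: A[i]=2<=B[j]=4 take 2, i++
i=2 j=1: A[i]=12>B[j]=4 take 4, j++
i=2 j=2: A[i]=12>B[j]=5 take 5, j++
i=2 j=3: A[i]=12>B[j]=6 take 6, j++
i=2 j=4: A[i]=12<=B[j]=16 take 12, i++
i=3 j=4: A[i]=16<=B[j]=16 take 16, i++
i=4 j=4: A[i]=28>B[j]=16 take 16, j++
i=4 j=5: A[i]=28>B[j]=22 take 22, j++
i=4 j=6: A[i]=28>B[j]=26 take 26, j++
i=4 j=7: A[i]=28>B[j]=27 take 27, j++
i=4 j=8: A[i]=28<=B[j]=28 take 28, i++
i=5 j=8: A[i]=29>B[j]=28 take 28, j++
i=5 j=9: A[i]=29<=B[j]=32 take 29, i++
i=6 j=9: A[i]=33>B[j]=32 take 32, j++
i=6 j=10: A[i]=33<=B[j]=35 take 33, i++
i=7 j=10: A[i]=35<=B[j]=35 take 35, i++
i=8 j=10: A done, take B[j]=35, j++
i=8 j=11: A done, take B[j]=39, j++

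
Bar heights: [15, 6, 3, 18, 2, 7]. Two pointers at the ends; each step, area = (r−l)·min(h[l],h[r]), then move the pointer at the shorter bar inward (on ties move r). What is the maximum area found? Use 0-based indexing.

[0,5] min(15,7)*5=35 best=35 * → r--
[0,4] min(15,2)*4=8 best=35 → r--
[0,3] min(15,18)*3=45 best=45 * → l++
[1,3] min(6,18)*2=12 best=45 → l++
[2,3] min(3,18)*1=3 best=45 → l++

max area = 45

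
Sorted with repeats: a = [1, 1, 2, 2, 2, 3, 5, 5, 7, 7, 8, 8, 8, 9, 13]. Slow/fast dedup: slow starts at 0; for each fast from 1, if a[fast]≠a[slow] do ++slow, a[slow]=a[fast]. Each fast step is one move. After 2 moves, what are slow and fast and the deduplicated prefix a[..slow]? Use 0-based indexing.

(s=0,f=1) a[fast]=1=a[slow] dup → fast++
(s=0,f=2) a[fast]=2≠a[slow]=1 write a[1]=2 → slow++,fast++

slow=1, fast=3, prefix=[1, 2]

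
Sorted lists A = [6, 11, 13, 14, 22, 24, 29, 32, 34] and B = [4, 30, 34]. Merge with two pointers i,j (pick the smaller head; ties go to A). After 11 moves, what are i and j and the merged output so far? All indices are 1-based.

i=10, j=3, merged so far=[4, 6, 11, 13, 14, 22, 24, 29, 30, 32, 34]

[i=1,j=1] A[i]=6>B[j]=4 take 4 → j++
[i=1,j=2] A[i]=6<=B[j]=30 take 6 → i++
[i=2,j=2] A[i]=11<=B[j]=30 take 11 → i++
[i=3,j=2] A[i]=13<=B[j]=30 take 13 → i++
[i=4,j=2] A[i]=14<=B[j]=30 take 14 → i++
[i=5,j=2] A[i]=22<=B[j]=30 take 22 → i++
[i=6,j=2] A[i]=24<=B[j]=30 take 24 → i++
[i=7,j=2] A[i]=29<=B[j]=30 take 29 → i++
[i=8,j=2] A[i]=32>B[j]=30 take 30 → j++
[i=8,j=3] A[i]=32<=B[j]=34 take 32 → i++
[i=9,j=3] A[i]=34<=B[j]=34 take 34 → i++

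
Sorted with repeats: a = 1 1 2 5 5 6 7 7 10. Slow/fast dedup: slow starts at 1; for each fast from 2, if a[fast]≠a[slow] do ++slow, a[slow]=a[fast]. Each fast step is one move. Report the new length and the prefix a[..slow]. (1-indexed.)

length 6; prefix = [1, 2, 5, 6, 7, 10]

(s=1,f=2) a[fast]=1=a[slow] dup → fast++
(s=1,f=3) a[fast]=2≠a[slow]=1 write a[2]=2 → slow++,fast++
(s=2,f=4) a[fast]=5≠a[slow]=2 write a[3]=5 → slow++,fast++
(s=3,f=5) a[fast]=5=a[slow] dup → fast++
(s=3,f=6) a[fast]=6≠a[slow]=5 write a[4]=6 → slow++,fast++
(s=4,f=7) a[fast]=7≠a[slow]=6 write a[5]=7 → slow++,fast++
(s=5,f=8) a[fast]=7=a[slow] dup → fast++
(s=5,f=9) a[fast]=10≠a[slow]=7 write a[6]=10 → slow++,fast++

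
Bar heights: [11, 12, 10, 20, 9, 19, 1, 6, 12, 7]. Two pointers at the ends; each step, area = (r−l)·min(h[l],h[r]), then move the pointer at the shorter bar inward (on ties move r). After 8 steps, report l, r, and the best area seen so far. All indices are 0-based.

l=3, r=4, best area=88

[0,9] min(11,7)*9=63 best=63 * → r--
[0,8] min(11,12)*8=88 best=88 * → l++
[1,8] min(12,12)*7=84 best=88 → r--
[1,7] min(12,6)*6=36 best=88 → r--
[1,6] min(12,1)*5=5 best=88 → r--
[1,5] min(12,19)*4=48 best=88 → l++
[2,5] min(10,19)*3=30 best=88 → l++
[3,5] min(20,19)*2=38 best=88 → r--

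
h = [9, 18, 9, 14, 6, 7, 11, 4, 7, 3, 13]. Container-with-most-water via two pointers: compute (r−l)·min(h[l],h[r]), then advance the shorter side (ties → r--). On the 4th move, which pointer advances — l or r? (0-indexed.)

r

[0,10] min(9,13)*10=90 best=90 * → l++
[1,10] min(18,13)*9=117 best=117 * → r--
[1,9] min(18,3)*8=24 best=117 → r--
[1,8] min(18,7)*7=49 best=117 → r--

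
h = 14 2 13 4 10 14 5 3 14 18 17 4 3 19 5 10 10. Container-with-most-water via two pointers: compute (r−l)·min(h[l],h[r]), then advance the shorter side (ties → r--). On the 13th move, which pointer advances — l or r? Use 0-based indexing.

[0,16] min(14,10)*16=160 best=160 * → r--
[0,15] min(14,10)*15=150 best=160 → r--
[0,14] min(14,5)*14=70 best=160 → r--
[0,13] min(14,19)*13=182 best=182 * → l++
[1,13] min(2,19)*12=24 best=182 → l++
[2,13] min(13,19)*11=143 best=182 → l++
[3,13] min(4,19)*10=40 best=182 → l++
[4,13] min(10,19)*9=90 best=182 → l++
[5,13] min(14,19)*8=112 best=182 → l++
[6,13] min(5,19)*7=35 best=182 → l++
[7,13] min(3,19)*6=18 best=182 → l++
[8,13] min(14,19)*5=70 best=182 → l++
[9,13] min(18,19)*4=72 best=182 → l++

l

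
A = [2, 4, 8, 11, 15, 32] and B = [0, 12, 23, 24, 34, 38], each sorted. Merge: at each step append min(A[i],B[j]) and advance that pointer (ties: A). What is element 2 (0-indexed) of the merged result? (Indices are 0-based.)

i=0 j=0: A[i]=2>B[j]=0 take 0, j++
i=0 j=1: A[i]=2<=B[j]=12 take 2, i++
i=1 j=1: A[i]=4<=B[j]=12 take 4, i++
i=2 j=1: A[i]=8<=B[j]=12 take 8, i++
i=3 j=1: A[i]=11<=B[j]=12 take 11, i++
i=4 j=1: A[i]=15>B[j]=12 take 12, j++
i=4 j=2: A[i]=15<=B[j]=23 take 15, i++
i=5 j=2: A[i]=32>B[j]=23 take 23, j++
i=5 j=3: A[i]=32>B[j]=24 take 24, j++
i=5 j=4: A[i]=32<=B[j]=34 take 32, i++
i=6 j=4: A done, take B[j]=34, j++
i=6 j=5: A done, take B[j]=38, j++

merged[2] = 4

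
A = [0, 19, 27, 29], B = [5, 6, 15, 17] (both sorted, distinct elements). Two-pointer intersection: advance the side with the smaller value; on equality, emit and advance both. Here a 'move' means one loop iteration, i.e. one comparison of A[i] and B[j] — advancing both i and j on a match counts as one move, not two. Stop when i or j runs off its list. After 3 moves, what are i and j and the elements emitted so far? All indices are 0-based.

i=1, j=2, emitted=[]

[i=0,j=0] 0<5 → i++
[i=1,j=0] 19>5 → j++
[i=1,j=1] 19>6 → j++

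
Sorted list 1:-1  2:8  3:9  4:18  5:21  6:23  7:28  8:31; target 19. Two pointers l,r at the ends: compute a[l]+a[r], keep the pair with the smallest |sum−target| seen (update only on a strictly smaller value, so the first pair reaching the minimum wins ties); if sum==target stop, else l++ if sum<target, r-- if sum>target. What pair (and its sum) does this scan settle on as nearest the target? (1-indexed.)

l=1 r=8: -1+31=30 d=11 *, r--
l=1 r=7: -1+28=27 d=8 *, r--
l=1 r=6: -1+23=22 d=3 *, r--
l=1 r=5: -1+21=20 d=1 *, r--
l=1 r=4: -1+18=17 d=2, l++
l=2 r=4: 8+18=26 d=7, r--
l=2 r=3: 8+9=17 d=2, l++

pair (-1, 21) with sum 20 (|Δ|=1)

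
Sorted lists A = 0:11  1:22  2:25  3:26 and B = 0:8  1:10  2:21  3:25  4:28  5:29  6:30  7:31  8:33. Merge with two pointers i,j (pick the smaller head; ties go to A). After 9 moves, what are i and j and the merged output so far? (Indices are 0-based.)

i=0 j=0: A[i]=11>B[j]=8 take 8, j++
i=0 j=1: A[i]=11>B[j]=10 take 10, j++
i=0 j=2: A[i]=11<=B[j]=21 take 11, i++
i=1 j=2: A[i]=22>B[j]=21 take 21, j++
i=1 j=3: A[i]=22<=B[j]=25 take 22, i++
i=2 j=3: A[i]=25<=B[j]=25 take 25, i++
i=3 j=3: A[i]=26>B[j]=25 take 25, j++
i=3 j=4: A[i]=26<=B[j]=28 take 26, i++
i=4 j=4: A done, take B[j]=28, j++

i=4, j=5, merged so far=[8, 10, 11, 21, 22, 25, 25, 26, 28]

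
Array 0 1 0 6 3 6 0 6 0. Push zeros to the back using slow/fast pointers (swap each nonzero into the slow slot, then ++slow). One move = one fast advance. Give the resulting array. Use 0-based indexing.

[1, 6, 3, 6, 6, 0, 0, 0, 0]

(s=0,f=0) a[fast]=0 → fast++
(s=0,f=1) a[fast]=1≠0 swap→a[0]=1 → slow++,fast++
(s=1,f=2) a[fast]=0 → fast++
(s=1,f=3) a[fast]=6≠0 swap→a[1]=6 → slow++,fast++
(s=2,f=4) a[fast]=3≠0 swap→a[2]=3 → slow++,fast++
(s=3,f=5) a[fast]=6≠0 swap→a[3]=6 → slow++,fast++
(s=4,f=6) a[fast]=0 → fast++
(s=4,f=7) a[fast]=6≠0 swap→a[4]=6 → slow++,fast++
(s=5,f=8) a[fast]=0 → fast++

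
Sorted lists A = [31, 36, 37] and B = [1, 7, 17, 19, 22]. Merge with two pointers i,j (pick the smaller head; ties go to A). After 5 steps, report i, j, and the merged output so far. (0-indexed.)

i=0, j=5, merged so far=[1, 7, 17, 19, 22]

[i=0,j=0] A[i]=31>B[j]=1 take 1 → j++
[i=0,j=1] A[i]=31>B[j]=7 take 7 → j++
[i=0,j=2] A[i]=31>B[j]=17 take 17 → j++
[i=0,j=3] A[i]=31>B[j]=19 take 19 → j++
[i=0,j=4] A[i]=31>B[j]=22 take 22 → j++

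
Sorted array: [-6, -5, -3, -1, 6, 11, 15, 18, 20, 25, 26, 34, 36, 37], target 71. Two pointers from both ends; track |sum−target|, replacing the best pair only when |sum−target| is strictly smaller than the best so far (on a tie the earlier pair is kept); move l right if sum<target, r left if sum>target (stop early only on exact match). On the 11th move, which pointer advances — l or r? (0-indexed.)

l

[0,13] -6+37=31 d=40 * → l++
[1,13] -5+37=32 d=39 * → l++
[2,13] -3+37=34 d=37 * → l++
[3,13] -1+37=36 d=35 * → l++
[4,13] 6+37=43 d=28 * → l++
[5,13] 11+37=48 d=23 * → l++
[6,13] 15+37=52 d=19 * → l++
[7,13] 18+37=55 d=16 * → l++
[8,13] 20+37=57 d=14 * → l++
[9,13] 25+37=62 d=9 * → l++
[10,13] 26+37=63 d=8 * → l++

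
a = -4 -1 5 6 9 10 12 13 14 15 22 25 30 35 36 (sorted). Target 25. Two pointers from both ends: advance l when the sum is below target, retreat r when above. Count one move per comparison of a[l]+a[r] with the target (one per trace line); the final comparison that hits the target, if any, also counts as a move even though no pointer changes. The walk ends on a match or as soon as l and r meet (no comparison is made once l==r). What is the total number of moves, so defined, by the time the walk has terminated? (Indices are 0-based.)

l=0 r=14: -4+36=32 >25, r--
l=0 r=13: -4+35=31 >25, r--
l=0 r=12: -4+30=26 >25, r--
l=0 r=11: -4+25=21 <25, l++
l=1 r=11: -1+25=24 <25, l++
l=2 r=11: 5+25=30 >25, r--
l=2 r=10: 5+22=27 >25, r--
l=2 r=9: 5+15=20 <25, l++
l=3 r=9: 6+15=21 <25, l++
l=4 r=9: 9+15=24 <25, l++
l=5 r=9: 10+15=25, found

11 moves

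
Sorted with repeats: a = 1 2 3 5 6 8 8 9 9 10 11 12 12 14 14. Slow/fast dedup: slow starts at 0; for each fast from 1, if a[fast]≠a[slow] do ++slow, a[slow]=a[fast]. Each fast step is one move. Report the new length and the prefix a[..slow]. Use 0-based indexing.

length 11; prefix = [1, 2, 3, 5, 6, 8, 9, 10, 11, 12, 14]

slow=0 fast=1: a[fast]=2≠a[slow]=1 write a[1]=2, slow++,fast++
slow=1 fast=2: a[fast]=3≠a[slow]=2 write a[2]=3, slow++,fast++
slow=2 fast=3: a[fast]=5≠a[slow]=3 write a[3]=5, slow++,fast++
slow=3 fast=4: a[fast]=6≠a[slow]=5 write a[4]=6, slow++,fast++
slow=4 fast=5: a[fast]=8≠a[slow]=6 write a[5]=8, slow++,fast++
slow=5 fast=6: a[fast]=8=a[slow] dup, fast++
slow=5 fast=7: a[fast]=9≠a[slow]=8 write a[6]=9, slow++,fast++
slow=6 fast=8: a[fast]=9=a[slow] dup, fast++
slow=6 fast=9: a[fast]=10≠a[slow]=9 write a[7]=10, slow++,fast++
slow=7 fast=10: a[fast]=11≠a[slow]=10 write a[8]=11, slow++,fast++
slow=8 fast=11: a[fast]=12≠a[slow]=11 write a[9]=12, slow++,fast++
slow=9 fast=12: a[fast]=12=a[slow] dup, fast++
slow=9 fast=13: a[fast]=14≠a[slow]=12 write a[10]=14, slow++,fast++
slow=10 fast=14: a[fast]=14=a[slow] dup, fast++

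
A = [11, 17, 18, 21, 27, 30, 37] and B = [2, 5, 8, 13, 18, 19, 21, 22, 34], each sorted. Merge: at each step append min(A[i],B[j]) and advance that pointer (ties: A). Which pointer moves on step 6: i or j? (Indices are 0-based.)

i

[i=0,j=0] A[i]=11>B[j]=2 take 2 → j++
[i=0,j=1] A[i]=11>B[j]=5 take 5 → j++
[i=0,j=2] A[i]=11>B[j]=8 take 8 → j++
[i=0,j=3] A[i]=11<=B[j]=13 take 11 → i++
[i=1,j=3] A[i]=17>B[j]=13 take 13 → j++
[i=1,j=4] A[i]=17<=B[j]=18 take 17 → i++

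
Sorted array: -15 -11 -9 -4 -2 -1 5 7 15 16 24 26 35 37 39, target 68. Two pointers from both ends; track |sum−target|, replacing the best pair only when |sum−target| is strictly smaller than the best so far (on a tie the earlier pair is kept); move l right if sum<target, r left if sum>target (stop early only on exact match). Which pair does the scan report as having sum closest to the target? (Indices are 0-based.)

pair (26, 39) with sum 65 (|Δ|=3)

l=0 r=14: -15+39=24 d=44 *, l++
l=1 r=14: -11+39=28 d=40 *, l++
l=2 r=14: -9+39=30 d=38 *, l++
l=3 r=14: -4+39=35 d=33 *, l++
l=4 r=14: -2+39=37 d=31 *, l++
l=5 r=14: -1+39=38 d=30 *, l++
l=6 r=14: 5+39=44 d=24 *, l++
l=7 r=14: 7+39=46 d=22 *, l++
l=8 r=14: 15+39=54 d=14 *, l++
l=9 r=14: 16+39=55 d=13 *, l++
l=10 r=14: 24+39=63 d=5 *, l++
l=11 r=14: 26+39=65 d=3 *, l++
l=12 r=14: 35+39=74 d=6, r--
l=12 r=13: 35+37=72 d=4, r--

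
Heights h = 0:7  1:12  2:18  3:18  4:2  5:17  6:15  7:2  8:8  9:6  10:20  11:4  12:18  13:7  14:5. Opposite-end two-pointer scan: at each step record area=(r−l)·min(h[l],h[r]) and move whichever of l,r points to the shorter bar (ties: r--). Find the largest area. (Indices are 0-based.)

max area = 180

l=0 r=14: min(7,5)*14=70 best=70 *, r--
l=0 r=13: min(7,7)*13=91 best=91 *, r--
l=0 r=12: min(7,18)*12=84 best=91, l++
l=1 r=12: min(12,18)*11=132 best=132 *, l++
l=2 r=12: min(18,18)*10=180 best=180 *, r--
l=2 r=11: min(18,4)*9=36 best=180, r--
l=2 r=10: min(18,20)*8=144 best=180, l++
l=3 r=10: min(18,20)*7=126 best=180, l++
l=4 r=10: min(2,20)*6=12 best=180, l++
l=5 r=10: min(17,20)*5=85 best=180, l++
l=6 r=10: min(15,20)*4=60 best=180, l++
l=7 r=10: min(2,20)*3=6 best=180, l++
l=8 r=10: min(8,20)*2=16 best=180, l++
l=9 r=10: min(6,20)*1=6 best=180, l++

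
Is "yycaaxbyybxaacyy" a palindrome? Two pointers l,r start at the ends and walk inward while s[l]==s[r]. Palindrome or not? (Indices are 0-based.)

palindrome

l=0 r=15: 'y'=='y', l++,r--
l=1 r=14: 'y'=='y', l++,r--
l=2 r=13: 'c'=='c', l++,r--
l=3 r=12: 'a'=='a', l++,r--
l=4 r=11: 'a'=='a', l++,r--
l=5 r=10: 'x'=='x', l++,r--
l=6 r=9: 'b'=='b', l++,r--
l=7 r=8: 'y'=='y', l++,r--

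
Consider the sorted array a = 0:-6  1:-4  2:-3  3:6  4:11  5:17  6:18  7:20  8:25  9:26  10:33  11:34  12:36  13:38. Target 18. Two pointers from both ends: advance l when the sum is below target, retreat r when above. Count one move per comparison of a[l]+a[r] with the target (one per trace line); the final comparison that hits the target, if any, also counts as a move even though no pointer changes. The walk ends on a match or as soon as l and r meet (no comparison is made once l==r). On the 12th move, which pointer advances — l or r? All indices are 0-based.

r

[0,13] -6+38=32 >18 → r--
[0,12] -6+36=30 >18 → r--
[0,11] -6+34=28 >18 → r--
[0,10] -6+33=27 >18 → r--
[0,9] -6+26=20 >18 → r--
[0,8] -6+25=19 >18 → r--
[0,7] -6+20=14 <18 → l++
[1,7] -4+20=16 <18 → l++
[2,7] -3+20=17 <18 → l++
[3,7] 6+20=26 >18 → r--
[3,6] 6+18=24 >18 → r--
[3,5] 6+17=23 >18 → r--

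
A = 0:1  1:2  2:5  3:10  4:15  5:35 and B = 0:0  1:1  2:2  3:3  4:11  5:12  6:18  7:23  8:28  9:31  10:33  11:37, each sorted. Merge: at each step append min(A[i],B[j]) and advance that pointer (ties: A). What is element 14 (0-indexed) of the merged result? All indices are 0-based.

i=0 j=0: A[i]=1>B[j]=0 take 0, j++
i=0 j=1: A[i]=1<=B[j]=1 take 1, i++
i=1 j=1: A[i]=2>B[j]=1 take 1, j++
i=1 j=2: A[i]=2<=B[j]=2 take 2, i++
i=2 j=2: A[i]=5>B[j]=2 take 2, j++
i=2 j=3: A[i]=5>B[j]=3 take 3, j++
i=2 j=4: A[i]=5<=B[j]=11 take 5, i++
i=3 j=4: A[i]=10<=B[j]=11 take 10, i++
i=4 j=4: A[i]=15>B[j]=11 take 11, j++
i=4 j=5: A[i]=15>B[j]=12 take 12, j++
i=4 j=6: A[i]=15<=B[j]=18 take 15, i++
i=5 j=6: A[i]=35>B[j]=18 take 18, j++
i=5 j=7: A[i]=35>B[j]=23 take 23, j++
i=5 j=8: A[i]=35>B[j]=28 take 28, j++
i=5 j=9: A[i]=35>B[j]=31 take 31, j++
i=5 j=10: A[i]=35>B[j]=33 take 33, j++
i=5 j=11: A[i]=35<=B[j]=37 take 35, i++
i=6 j=11: A done, take B[j]=37, j++

merged[14] = 31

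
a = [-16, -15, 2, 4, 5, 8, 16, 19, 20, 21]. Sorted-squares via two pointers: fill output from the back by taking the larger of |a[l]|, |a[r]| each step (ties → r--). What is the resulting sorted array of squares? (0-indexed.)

[4, 16, 25, 64, 225, 256, 256, 361, 400, 441]

[0,9] |-16|<=|21| out[9]=441 → r--
[0,8] |-16|<=|20| out[8]=400 → r--
[0,7] |-16|<=|19| out[7]=361 → r--
[0,6] |-16|<=|16| out[6]=256 → r--
[0,5] |-16|>|8| out[5]=256 → l++
[1,5] |-15|>|8| out[4]=225 → l++
[2,5] |2|<=|8| out[3]=64 → r--
[2,4] |2|<=|5| out[2]=25 → r--
[2,3] |2|<=|4| out[1]=16 → r--
[2,2] |2|<=|2| out[0]=4 → r--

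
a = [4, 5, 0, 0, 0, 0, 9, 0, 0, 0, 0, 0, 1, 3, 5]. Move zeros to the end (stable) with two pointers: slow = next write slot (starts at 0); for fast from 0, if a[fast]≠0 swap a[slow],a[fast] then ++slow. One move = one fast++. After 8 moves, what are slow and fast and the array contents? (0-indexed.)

slow=3, fast=8, a=[4, 5, 9, 0, 0, 0, 0, 0, 0, 0, 0, 0, 1, 3, 5]

slow=0 fast=0: a[fast]=4≠0 swap→a[0]=4, slow++,fast++
slow=1 fast=1: a[fast]=5≠0 swap→a[1]=5, slow++,fast++
slow=2 fast=2: a[fast]=0, fast++
slow=2 fast=3: a[fast]=0, fast++
slow=2 fast=4: a[fast]=0, fast++
slow=2 fast=5: a[fast]=0, fast++
slow=2 fast=6: a[fast]=9≠0 swap→a[2]=9, slow++,fast++
slow=3 fast=7: a[fast]=0, fast++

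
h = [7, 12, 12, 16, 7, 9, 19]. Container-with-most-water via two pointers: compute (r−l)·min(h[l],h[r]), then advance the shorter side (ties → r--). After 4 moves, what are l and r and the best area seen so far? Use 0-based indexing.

l=0 r=6: min(7,19)*6=42 best=42 *, l++
l=1 r=6: min(12,19)*5=60 best=60 *, l++
l=2 r=6: min(12,19)*4=48 best=60, l++
l=3 r=6: min(16,19)*3=48 best=60, l++

l=4, r=6, best area=60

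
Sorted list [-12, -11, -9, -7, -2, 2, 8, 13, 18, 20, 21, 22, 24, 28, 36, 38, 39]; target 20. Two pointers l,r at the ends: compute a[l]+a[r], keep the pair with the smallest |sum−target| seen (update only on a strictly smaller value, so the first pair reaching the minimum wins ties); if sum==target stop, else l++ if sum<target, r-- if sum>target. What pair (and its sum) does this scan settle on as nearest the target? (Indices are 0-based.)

l=0 r=16: -12+39=27 d=7 *, r--
l=0 r=15: -12+38=26 d=6 *, r--
l=0 r=14: -12+36=24 d=4 *, r--
l=0 r=13: -12+28=16 d=4, l++
l=1 r=13: -11+28=17 d=3 *, l++
l=2 r=13: -9+28=19 d=1 *, l++
l=3 r=13: -7+28=21 d=1, r--
l=3 r=12: -7+24=17 d=3, l++
l=4 r=12: -2+24=22 d=2, r--
l=4 r=11: -2+22=20 d=0 *, stop

pair (-2, 22) with sum 20 (|Δ|=0)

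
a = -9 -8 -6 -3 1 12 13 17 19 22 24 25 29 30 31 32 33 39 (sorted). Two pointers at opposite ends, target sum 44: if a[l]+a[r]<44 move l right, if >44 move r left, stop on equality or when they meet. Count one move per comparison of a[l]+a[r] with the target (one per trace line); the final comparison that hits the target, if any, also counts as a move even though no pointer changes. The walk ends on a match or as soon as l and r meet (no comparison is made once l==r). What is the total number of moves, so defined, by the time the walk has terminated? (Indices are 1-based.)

8 moves

l=1 r=18: -9+39=30 <44, l++
l=2 r=18: -8+39=31 <44, l++
l=3 r=18: -6+39=33 <44, l++
l=4 r=18: -3+39=36 <44, l++
l=5 r=18: 1+39=40 <44, l++
l=6 r=18: 12+39=51 >44, r--
l=6 r=17: 12+33=45 >44, r--
l=6 r=16: 12+32=44, found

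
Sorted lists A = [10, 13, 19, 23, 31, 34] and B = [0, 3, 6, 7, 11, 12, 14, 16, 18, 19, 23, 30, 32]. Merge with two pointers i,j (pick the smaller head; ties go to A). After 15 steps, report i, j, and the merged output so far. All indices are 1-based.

i=5, j=12, merged so far=[0, 3, 6, 7, 10, 11, 12, 13, 14, 16, 18, 19, 19, 23, 23]

[i=1,j=1] A[i]=10>B[j]=0 take 0 → j++
[i=1,j=2] A[i]=10>B[j]=3 take 3 → j++
[i=1,j=3] A[i]=10>B[j]=6 take 6 → j++
[i=1,j=4] A[i]=10>B[j]=7 take 7 → j++
[i=1,j=5] A[i]=10<=B[j]=11 take 10 → i++
[i=2,j=5] A[i]=13>B[j]=11 take 11 → j++
[i=2,j=6] A[i]=13>B[j]=12 take 12 → j++
[i=2,j=7] A[i]=13<=B[j]=14 take 13 → i++
[i=3,j=7] A[i]=19>B[j]=14 take 14 → j++
[i=3,j=8] A[i]=19>B[j]=16 take 16 → j++
[i=3,j=9] A[i]=19>B[j]=18 take 18 → j++
[i=3,j=10] A[i]=19<=B[j]=19 take 19 → i++
[i=4,j=10] A[i]=23>B[j]=19 take 19 → j++
[i=4,j=11] A[i]=23<=B[j]=23 take 23 → i++
[i=5,j=11] A[i]=31>B[j]=23 take 23 → j++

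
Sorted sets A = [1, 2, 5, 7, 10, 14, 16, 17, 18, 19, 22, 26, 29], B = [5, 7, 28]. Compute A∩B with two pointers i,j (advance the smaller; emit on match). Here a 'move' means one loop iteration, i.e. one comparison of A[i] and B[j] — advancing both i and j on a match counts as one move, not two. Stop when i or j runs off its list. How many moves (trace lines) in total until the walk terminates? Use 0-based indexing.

[i=0,j=0] 1<5 → i++
[i=1,j=0] 2<5 → i++
[i=2,j=0] 5==5 emit → i++,j++
[i=3,j=1] 7==7 emit → i++,j++
[i=4,j=2] 10<28 → i++
[i=5,j=2] 14<28 → i++
[i=6,j=2] 16<28 → i++
[i=7,j=2] 17<28 → i++
[i=8,j=2] 18<28 → i++
[i=9,j=2] 19<28 → i++
[i=10,j=2] 22<28 → i++
[i=11,j=2] 26<28 → i++
[i=12,j=2] 29>28 → j++

13 moves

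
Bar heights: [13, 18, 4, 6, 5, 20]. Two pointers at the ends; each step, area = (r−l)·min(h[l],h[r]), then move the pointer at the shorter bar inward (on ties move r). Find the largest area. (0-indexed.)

max area = 72

l=0 r=5: min(13,20)*5=65 best=65 *, l++
l=1 r=5: min(18,20)*4=72 best=72 *, l++
l=2 r=5: min(4,20)*3=12 best=72, l++
l=3 r=5: min(6,20)*2=12 best=72, l++
l=4 r=5: min(5,20)*1=5 best=72, l++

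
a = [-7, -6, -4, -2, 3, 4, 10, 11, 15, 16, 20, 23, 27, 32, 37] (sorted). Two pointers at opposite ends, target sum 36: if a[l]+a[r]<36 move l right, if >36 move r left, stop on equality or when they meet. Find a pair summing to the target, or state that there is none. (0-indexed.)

(4, 32)

l=0 r=14: -7+37=30 <36, l++
l=1 r=14: -6+37=31 <36, l++
l=2 r=14: -4+37=33 <36, l++
l=3 r=14: -2+37=35 <36, l++
l=4 r=14: 3+37=40 >36, r--
l=4 r=13: 3+32=35 <36, l++
l=5 r=13: 4+32=36, found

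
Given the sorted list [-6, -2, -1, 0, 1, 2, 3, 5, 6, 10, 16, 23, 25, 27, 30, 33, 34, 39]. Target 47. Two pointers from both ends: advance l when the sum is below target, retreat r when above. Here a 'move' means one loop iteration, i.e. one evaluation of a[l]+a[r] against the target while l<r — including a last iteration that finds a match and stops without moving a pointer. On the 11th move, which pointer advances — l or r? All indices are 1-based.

l

[1,18] -6+39=33 <47 → l++
[2,18] -2+39=37 <47 → l++
[3,18] -1+39=38 <47 → l++
[4,18] 0+39=39 <47 → l++
[5,18] 1+39=40 <47 → l++
[6,18] 2+39=41 <47 → l++
[7,18] 3+39=42 <47 → l++
[8,18] 5+39=44 <47 → l++
[9,18] 6+39=45 <47 → l++
[10,18] 10+39=49 >47 → r--
[10,17] 10+34=44 <47 → l++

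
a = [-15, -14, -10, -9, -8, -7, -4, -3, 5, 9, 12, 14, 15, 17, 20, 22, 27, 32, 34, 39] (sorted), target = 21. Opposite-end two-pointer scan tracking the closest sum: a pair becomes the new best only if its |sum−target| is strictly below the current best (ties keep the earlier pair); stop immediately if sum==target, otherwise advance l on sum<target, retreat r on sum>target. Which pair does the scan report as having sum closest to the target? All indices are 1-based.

pair (9, 12) with sum 21 (|Δ|=0)

[1,20] -15+39=24 d=3 * → r--
[1,19] -15+34=19 d=2 * → l++
[2,19] -14+34=20 d=1 * → l++
[3,19] -10+34=24 d=3 → r--
[3,18] -10+32=22 d=1 → r--
[3,17] -10+27=17 d=4 → l++
[4,17] -9+27=18 d=3 → l++
[5,17] -8+27=19 d=2 → l++
[6,17] -7+27=20 d=1 → l++
[7,17] -4+27=23 d=2 → r--
[7,16] -4+22=18 d=3 → l++
[8,16] -3+22=19 d=2 → l++
[9,16] 5+22=27 d=6 → r--
[9,15] 5+20=25 d=4 → r--
[9,14] 5+17=22 d=1 → r--
[9,13] 5+15=20 d=1 → l++
[10,13] 9+15=24 d=3 → r--
[10,12] 9+14=23 d=2 → r--
[10,11] 9+12=21 d=0 * → stop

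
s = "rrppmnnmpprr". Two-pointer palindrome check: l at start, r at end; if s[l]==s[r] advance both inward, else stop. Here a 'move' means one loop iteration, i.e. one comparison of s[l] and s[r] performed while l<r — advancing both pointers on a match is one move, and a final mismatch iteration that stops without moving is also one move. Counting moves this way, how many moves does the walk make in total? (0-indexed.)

l=0 r=11: 'r'=='r', l++,r--
l=1 r=10: 'r'=='r', l++,r--
l=2 r=9: 'p'=='p', l++,r--
l=3 r=8: 'p'=='p', l++,r--
l=4 r=7: 'm'=='m', l++,r--
l=5 r=6: 'n'=='n', l++,r--

6 moves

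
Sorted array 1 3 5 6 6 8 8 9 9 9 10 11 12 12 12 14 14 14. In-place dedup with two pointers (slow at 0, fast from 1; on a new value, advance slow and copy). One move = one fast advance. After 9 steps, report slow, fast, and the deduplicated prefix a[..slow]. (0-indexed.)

slow=5, fast=10, prefix=[1, 3, 5, 6, 8, 9]

(s=0,f=1) a[fast]=3≠a[slow]=1 write a[1]=3 → slow++,fast++
(s=1,f=2) a[fast]=5≠a[slow]=3 write a[2]=5 → slow++,fast++
(s=2,f=3) a[fast]=6≠a[slow]=5 write a[3]=6 → slow++,fast++
(s=3,f=4) a[fast]=6=a[slow] dup → fast++
(s=3,f=5) a[fast]=8≠a[slow]=6 write a[4]=8 → slow++,fast++
(s=4,f=6) a[fast]=8=a[slow] dup → fast++
(s=4,f=7) a[fast]=9≠a[slow]=8 write a[5]=9 → slow++,fast++
(s=5,f=8) a[fast]=9=a[slow] dup → fast++
(s=5,f=9) a[fast]=9=a[slow] dup → fast++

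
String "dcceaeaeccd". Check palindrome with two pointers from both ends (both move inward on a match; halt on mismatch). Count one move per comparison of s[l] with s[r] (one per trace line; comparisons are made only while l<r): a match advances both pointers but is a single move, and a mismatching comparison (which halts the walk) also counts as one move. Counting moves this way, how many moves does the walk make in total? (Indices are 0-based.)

5 moves

l=0 r=10: 'd'=='d', l++,r--
l=1 r=9: 'c'=='c', l++,r--
l=2 r=8: 'c'=='c', l++,r--
l=3 r=7: 'e'=='e', l++,r--
l=4 r=6: 'a'=='a', l++,r--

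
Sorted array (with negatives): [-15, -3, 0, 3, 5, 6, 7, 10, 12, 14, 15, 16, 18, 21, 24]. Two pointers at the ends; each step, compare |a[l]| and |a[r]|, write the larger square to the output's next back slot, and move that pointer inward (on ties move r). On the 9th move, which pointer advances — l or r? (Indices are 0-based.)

[0,14] |-15|<=|24| out[14]=576 → r--
[0,13] |-15|<=|21| out[13]=441 → r--
[0,12] |-15|<=|18| out[12]=324 → r--
[0,11] |-15|<=|16| out[11]=256 → r--
[0,10] |-15|<=|15| out[10]=225 → r--
[0,9] |-15|>|14| out[9]=225 → l++
[1,9] |-3|<=|14| out[8]=196 → r--
[1,8] |-3|<=|12| out[7]=144 → r--
[1,7] |-3|<=|10| out[6]=100 → r--

r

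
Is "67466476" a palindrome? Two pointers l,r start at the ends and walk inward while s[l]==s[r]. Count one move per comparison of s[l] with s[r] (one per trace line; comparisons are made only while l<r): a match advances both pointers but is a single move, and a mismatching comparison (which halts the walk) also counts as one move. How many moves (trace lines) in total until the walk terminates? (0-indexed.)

[0,7] '6'=='6' → l++,r--
[1,6] '7'=='7' → l++,r--
[2,5] '4'=='4' → l++,r--
[3,4] '6'=='6' → l++,r--

4 moves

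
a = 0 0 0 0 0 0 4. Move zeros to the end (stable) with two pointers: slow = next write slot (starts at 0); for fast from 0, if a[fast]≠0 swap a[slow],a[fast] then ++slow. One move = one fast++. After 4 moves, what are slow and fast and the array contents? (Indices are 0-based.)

slow=0, fast=4, a=[0, 0, 0, 0, 0, 0, 4]

(s=0,f=0) a[fast]=0 → fast++
(s=0,f=1) a[fast]=0 → fast++
(s=0,f=2) a[fast]=0 → fast++
(s=0,f=3) a[fast]=0 → fast++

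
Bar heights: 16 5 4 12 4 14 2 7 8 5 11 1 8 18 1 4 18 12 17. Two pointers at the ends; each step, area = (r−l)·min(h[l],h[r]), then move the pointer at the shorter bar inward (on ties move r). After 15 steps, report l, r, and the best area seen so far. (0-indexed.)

[0,18] min(16,17)*18=288 best=288 * → l++
[1,18] min(5,17)*17=85 best=288 → l++
[2,18] min(4,17)*16=64 best=288 → l++
[3,18] min(12,17)*15=180 best=288 → l++
[4,18] min(4,17)*14=56 best=288 → l++
[5,18] min(14,17)*13=182 best=288 → l++
[6,18] min(2,17)*12=24 best=288 → l++
[7,18] min(7,17)*11=77 best=288 → l++
[8,18] min(8,17)*10=80 best=288 → l++
[9,18] min(5,17)*9=45 best=288 → l++
[10,18] min(11,17)*8=88 best=288 → l++
[11,18] min(1,17)*7=7 best=288 → l++
[12,18] min(8,17)*6=48 best=288 → l++
[13,18] min(18,17)*5=85 best=288 → r--
[13,17] min(18,12)*4=48 best=288 → r--

l=13, r=16, best area=288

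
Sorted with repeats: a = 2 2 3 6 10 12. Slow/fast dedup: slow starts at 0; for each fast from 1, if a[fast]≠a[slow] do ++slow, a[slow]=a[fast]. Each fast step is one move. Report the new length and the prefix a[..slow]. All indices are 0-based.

length 5; prefix = [2, 3, 6, 10, 12]

slow=0 fast=1: a[fast]=2=a[slow] dup, fast++
slow=0 fast=2: a[fast]=3≠a[slow]=2 write a[1]=3, slow++,fast++
slow=1 fast=3: a[fast]=6≠a[slow]=3 write a[2]=6, slow++,fast++
slow=2 fast=4: a[fast]=10≠a[slow]=6 write a[3]=10, slow++,fast++
slow=3 fast=5: a[fast]=12≠a[slow]=10 write a[4]=12, slow++,fast++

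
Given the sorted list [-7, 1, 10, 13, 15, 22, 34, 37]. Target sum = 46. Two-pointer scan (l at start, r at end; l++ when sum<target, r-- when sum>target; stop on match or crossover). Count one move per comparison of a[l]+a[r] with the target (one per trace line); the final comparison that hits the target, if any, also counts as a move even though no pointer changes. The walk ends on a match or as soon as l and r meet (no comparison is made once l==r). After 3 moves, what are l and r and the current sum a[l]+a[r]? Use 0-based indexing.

l=2, r=6, sum=44

[0,7] -7+37=30 <46 → l++
[1,7] 1+37=38 <46 → l++
[2,7] 10+37=47 >46 → r--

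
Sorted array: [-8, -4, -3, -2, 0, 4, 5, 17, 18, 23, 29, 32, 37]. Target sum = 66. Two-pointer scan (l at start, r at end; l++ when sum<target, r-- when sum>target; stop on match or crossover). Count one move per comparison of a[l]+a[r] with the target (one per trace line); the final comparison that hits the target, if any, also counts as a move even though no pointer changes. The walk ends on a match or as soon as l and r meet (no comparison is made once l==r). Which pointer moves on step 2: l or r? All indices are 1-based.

[1,13] -8+37=29 <66 → l++
[2,13] -4+37=33 <66 → l++

l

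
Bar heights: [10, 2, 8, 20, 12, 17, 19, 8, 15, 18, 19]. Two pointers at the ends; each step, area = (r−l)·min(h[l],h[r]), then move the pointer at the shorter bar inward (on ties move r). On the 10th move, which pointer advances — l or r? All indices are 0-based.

l=0 r=10: min(10,19)*10=100 best=100 *, l++
l=1 r=10: min(2,19)*9=18 best=100, l++
l=2 r=10: min(8,19)*8=64 best=100, l++
l=3 r=10: min(20,19)*7=133 best=133 *, r--
l=3 r=9: min(20,18)*6=108 best=133, r--
l=3 r=8: min(20,15)*5=75 best=133, r--
l=3 r=7: min(20,8)*4=32 best=133, r--
l=3 r=6: min(20,19)*3=57 best=133, r--
l=3 r=5: min(20,17)*2=34 best=133, r--
l=3 r=4: min(20,12)*1=12 best=133, r--

r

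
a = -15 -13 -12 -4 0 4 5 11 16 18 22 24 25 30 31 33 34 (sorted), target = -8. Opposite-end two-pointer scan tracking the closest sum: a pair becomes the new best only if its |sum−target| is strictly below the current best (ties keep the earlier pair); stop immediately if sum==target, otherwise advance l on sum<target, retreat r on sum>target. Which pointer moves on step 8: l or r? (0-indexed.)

r

l=0 r=16: -15+34=19 d=27 *, r--
l=0 r=15: -15+33=18 d=26 *, r--
l=0 r=14: -15+31=16 d=24 *, r--
l=0 r=13: -15+30=15 d=23 *, r--
l=0 r=12: -15+25=10 d=18 *, r--
l=0 r=11: -15+24=9 d=17 *, r--
l=0 r=10: -15+22=7 d=15 *, r--
l=0 r=9: -15+18=3 d=11 *, r--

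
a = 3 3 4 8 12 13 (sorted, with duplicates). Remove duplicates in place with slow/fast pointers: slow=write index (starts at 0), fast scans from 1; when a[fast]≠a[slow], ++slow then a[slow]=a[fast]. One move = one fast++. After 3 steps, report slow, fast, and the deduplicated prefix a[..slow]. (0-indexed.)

(s=0,f=1) a[fast]=3=a[slow] dup → fast++
(s=0,f=2) a[fast]=4≠a[slow]=3 write a[1]=4 → slow++,fast++
(s=1,f=3) a[fast]=8≠a[slow]=4 write a[2]=8 → slow++,fast++

slow=2, fast=4, prefix=[3, 4, 8]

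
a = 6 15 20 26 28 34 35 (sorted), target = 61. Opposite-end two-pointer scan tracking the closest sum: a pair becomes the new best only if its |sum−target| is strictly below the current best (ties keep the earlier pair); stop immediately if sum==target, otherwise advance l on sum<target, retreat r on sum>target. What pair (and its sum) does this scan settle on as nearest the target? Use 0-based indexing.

[0,6] 6+35=41 d=20 * → l++
[1,6] 15+35=50 d=11 * → l++
[2,6] 20+35=55 d=6 * → l++
[3,6] 26+35=61 d=0 * → stop

pair (26, 35) with sum 61 (|Δ|=0)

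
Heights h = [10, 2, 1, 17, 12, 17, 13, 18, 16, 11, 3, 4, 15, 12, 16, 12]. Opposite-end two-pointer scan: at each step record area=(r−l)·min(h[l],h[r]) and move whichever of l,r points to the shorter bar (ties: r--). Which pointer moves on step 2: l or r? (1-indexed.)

l

[1,16] min(10,12)*15=150 best=150 * → l++
[2,16] min(2,12)*14=28 best=150 → l++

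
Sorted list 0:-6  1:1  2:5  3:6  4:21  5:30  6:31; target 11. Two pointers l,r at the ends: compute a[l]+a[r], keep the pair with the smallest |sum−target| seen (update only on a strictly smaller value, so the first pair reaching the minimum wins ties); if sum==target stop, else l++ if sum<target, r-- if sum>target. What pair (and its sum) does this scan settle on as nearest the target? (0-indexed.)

pair (5, 6) with sum 11 (|Δ|=0)

[0,6] -6+31=25 d=14 * → r--
[0,5] -6+30=24 d=13 * → r--
[0,4] -6+21=15 d=4 * → r--
[0,3] -6+6=0 d=11 → l++
[1,3] 1+6=7 d=4 → l++
[2,3] 5+6=11 d=0 * → stop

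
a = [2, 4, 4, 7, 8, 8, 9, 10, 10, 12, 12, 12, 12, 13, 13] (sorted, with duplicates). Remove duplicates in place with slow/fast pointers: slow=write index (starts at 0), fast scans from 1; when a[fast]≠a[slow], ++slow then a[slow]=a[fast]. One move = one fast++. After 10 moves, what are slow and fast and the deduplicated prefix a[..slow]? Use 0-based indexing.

slow=6, fast=11, prefix=[2, 4, 7, 8, 9, 10, 12]

slow=0 fast=1: a[fast]=4≠a[slow]=2 write a[1]=4, slow++,fast++
slow=1 fast=2: a[fast]=4=a[slow] dup, fast++
slow=1 fast=3: a[fast]=7≠a[slow]=4 write a[2]=7, slow++,fast++
slow=2 fast=4: a[fast]=8≠a[slow]=7 write a[3]=8, slow++,fast++
slow=3 fast=5: a[fast]=8=a[slow] dup, fast++
slow=3 fast=6: a[fast]=9≠a[slow]=8 write a[4]=9, slow++,fast++
slow=4 fast=7: a[fast]=10≠a[slow]=9 write a[5]=10, slow++,fast++
slow=5 fast=8: a[fast]=10=a[slow] dup, fast++
slow=5 fast=9: a[fast]=12≠a[slow]=10 write a[6]=12, slow++,fast++
slow=6 fast=10: a[fast]=12=a[slow] dup, fast++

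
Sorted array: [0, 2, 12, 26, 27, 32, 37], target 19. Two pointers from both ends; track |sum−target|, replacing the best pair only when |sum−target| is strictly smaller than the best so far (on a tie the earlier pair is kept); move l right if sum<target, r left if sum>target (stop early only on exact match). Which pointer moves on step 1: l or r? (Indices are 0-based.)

r

[0,6] 0+37=37 d=18 * → r--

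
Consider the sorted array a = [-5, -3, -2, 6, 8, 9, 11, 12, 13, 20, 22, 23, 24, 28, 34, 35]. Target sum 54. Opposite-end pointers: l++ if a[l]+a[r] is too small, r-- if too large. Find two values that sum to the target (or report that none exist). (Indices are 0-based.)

(20, 34)

[0,15] -5+35=30 <54 → l++
[1,15] -3+35=32 <54 → l++
[2,15] -2+35=33 <54 → l++
[3,15] 6+35=41 <54 → l++
[4,15] 8+35=43 <54 → l++
[5,15] 9+35=44 <54 → l++
[6,15] 11+35=46 <54 → l++
[7,15] 12+35=47 <54 → l++
[8,15] 13+35=48 <54 → l++
[9,15] 20+35=55 >54 → r--
[9,14] 20+34=54 → found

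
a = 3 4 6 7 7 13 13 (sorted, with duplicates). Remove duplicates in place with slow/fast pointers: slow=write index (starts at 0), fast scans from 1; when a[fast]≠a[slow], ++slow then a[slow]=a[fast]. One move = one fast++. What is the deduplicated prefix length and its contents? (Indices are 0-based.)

length 5; prefix = [3, 4, 6, 7, 13]

(s=0,f=1) a[fast]=4≠a[slow]=3 write a[1]=4 → slow++,fast++
(s=1,f=2) a[fast]=6≠a[slow]=4 write a[2]=6 → slow++,fast++
(s=2,f=3) a[fast]=7≠a[slow]=6 write a[3]=7 → slow++,fast++
(s=3,f=4) a[fast]=7=a[slow] dup → fast++
(s=3,f=5) a[fast]=13≠a[slow]=7 write a[4]=13 → slow++,fast++
(s=4,f=6) a[fast]=13=a[slow] dup → fast++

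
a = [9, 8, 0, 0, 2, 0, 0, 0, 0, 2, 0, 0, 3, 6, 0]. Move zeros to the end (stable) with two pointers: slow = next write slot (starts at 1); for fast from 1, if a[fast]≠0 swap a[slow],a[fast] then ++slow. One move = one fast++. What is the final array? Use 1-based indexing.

(s=1,f=1) a[fast]=9≠0 swap→a[1]=9 → slow++,fast++
(s=2,f=2) a[fast]=8≠0 swap→a[2]=8 → slow++,fast++
(s=3,f=3) a[fast]=0 → fast++
(s=3,f=4) a[fast]=0 → fast++
(s=3,f=5) a[fast]=2≠0 swap→a[3]=2 → slow++,fast++
(s=4,f=6) a[fast]=0 → fast++
(s=4,f=7) a[fast]=0 → fast++
(s=4,f=8) a[fast]=0 → fast++
(s=4,f=9) a[fast]=0 → fast++
(s=4,f=10) a[fast]=2≠0 swap→a[4]=2 → slow++,fast++
(s=5,f=11) a[fast]=0 → fast++
(s=5,f=12) a[fast]=0 → fast++
(s=5,f=13) a[fast]=3≠0 swap→a[5]=3 → slow++,fast++
(s=6,f=14) a[fast]=6≠0 swap→a[6]=6 → slow++,fast++
(s=7,f=15) a[fast]=0 → fast++

[9, 8, 2, 2, 3, 6, 0, 0, 0, 0, 0, 0, 0, 0, 0]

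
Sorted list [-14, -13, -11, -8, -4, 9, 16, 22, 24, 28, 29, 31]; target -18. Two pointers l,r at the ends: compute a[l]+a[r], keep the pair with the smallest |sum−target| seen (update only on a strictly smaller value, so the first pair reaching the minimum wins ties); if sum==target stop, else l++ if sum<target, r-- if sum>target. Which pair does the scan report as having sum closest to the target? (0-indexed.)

l=0 r=11: -14+31=17 d=35 *, r--
l=0 r=10: -14+29=15 d=33 *, r--
l=0 r=9: -14+28=14 d=32 *, r--
l=0 r=8: -14+24=10 d=28 *, r--
l=0 r=7: -14+22=8 d=26 *, r--
l=0 r=6: -14+16=2 d=20 *, r--
l=0 r=5: -14+9=-5 d=13 *, r--
l=0 r=4: -14+-4=-18 d=0 *, stop

pair (-14, -4) with sum -18 (|Δ|=0)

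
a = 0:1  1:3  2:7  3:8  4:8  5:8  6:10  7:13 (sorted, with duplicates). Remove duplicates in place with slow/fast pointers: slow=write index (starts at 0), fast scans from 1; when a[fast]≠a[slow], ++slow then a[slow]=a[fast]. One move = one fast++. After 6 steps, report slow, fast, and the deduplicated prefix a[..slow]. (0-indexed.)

slow=4, fast=7, prefix=[1, 3, 7, 8, 10]

(s=0,f=1) a[fast]=3≠a[slow]=1 write a[1]=3 → slow++,fast++
(s=1,f=2) a[fast]=7≠a[slow]=3 write a[2]=7 → slow++,fast++
(s=2,f=3) a[fast]=8≠a[slow]=7 write a[3]=8 → slow++,fast++
(s=3,f=4) a[fast]=8=a[slow] dup → fast++
(s=3,f=5) a[fast]=8=a[slow] dup → fast++
(s=3,f=6) a[fast]=10≠a[slow]=8 write a[4]=10 → slow++,fast++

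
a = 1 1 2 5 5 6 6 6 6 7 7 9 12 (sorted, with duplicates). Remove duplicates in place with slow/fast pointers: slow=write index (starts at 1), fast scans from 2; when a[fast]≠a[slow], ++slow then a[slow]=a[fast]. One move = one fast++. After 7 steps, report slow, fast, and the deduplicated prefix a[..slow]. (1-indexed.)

slow=1 fast=2: a[fast]=1=a[slow] dup, fast++
slow=1 fast=3: a[fast]=2≠a[slow]=1 write a[2]=2, slow++,fast++
slow=2 fast=4: a[fast]=5≠a[slow]=2 write a[3]=5, slow++,fast++
slow=3 fast=5: a[fast]=5=a[slow] dup, fast++
slow=3 fast=6: a[fast]=6≠a[slow]=5 write a[4]=6, slow++,fast++
slow=4 fast=7: a[fast]=6=a[slow] dup, fast++
slow=4 fast=8: a[fast]=6=a[slow] dup, fast++

slow=4, fast=9, prefix=[1, 2, 5, 6]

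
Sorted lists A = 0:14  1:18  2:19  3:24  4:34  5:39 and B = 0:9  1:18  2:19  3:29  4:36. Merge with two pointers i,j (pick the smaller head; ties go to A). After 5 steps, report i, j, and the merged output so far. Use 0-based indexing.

[i=0,j=0] A[i]=14>B[j]=9 take 9 → j++
[i=0,j=1] A[i]=14<=B[j]=18 take 14 → i++
[i=1,j=1] A[i]=18<=B[j]=18 take 18 → i++
[i=2,j=1] A[i]=19>B[j]=18 take 18 → j++
[i=2,j=2] A[i]=19<=B[j]=19 take 19 → i++

i=3, j=2, merged so far=[9, 14, 18, 18, 19]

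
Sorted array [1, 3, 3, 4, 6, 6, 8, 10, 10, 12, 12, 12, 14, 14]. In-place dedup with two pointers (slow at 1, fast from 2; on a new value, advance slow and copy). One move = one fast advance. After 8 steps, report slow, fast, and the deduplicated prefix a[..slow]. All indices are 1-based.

slow=1 fast=2: a[fast]=3≠a[slow]=1 write a[2]=3, slow++,fast++
slow=2 fast=3: a[fast]=3=a[slow] dup, fast++
slow=2 fast=4: a[fast]=4≠a[slow]=3 write a[3]=4, slow++,fast++
slow=3 fast=5: a[fast]=6≠a[slow]=4 write a[4]=6, slow++,fast++
slow=4 fast=6: a[fast]=6=a[slow] dup, fast++
slow=4 fast=7: a[fast]=8≠a[slow]=6 write a[5]=8, slow++,fast++
slow=5 fast=8: a[fast]=10≠a[slow]=8 write a[6]=10, slow++,fast++
slow=6 fast=9: a[fast]=10=a[slow] dup, fast++

slow=6, fast=10, prefix=[1, 3, 4, 6, 8, 10]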